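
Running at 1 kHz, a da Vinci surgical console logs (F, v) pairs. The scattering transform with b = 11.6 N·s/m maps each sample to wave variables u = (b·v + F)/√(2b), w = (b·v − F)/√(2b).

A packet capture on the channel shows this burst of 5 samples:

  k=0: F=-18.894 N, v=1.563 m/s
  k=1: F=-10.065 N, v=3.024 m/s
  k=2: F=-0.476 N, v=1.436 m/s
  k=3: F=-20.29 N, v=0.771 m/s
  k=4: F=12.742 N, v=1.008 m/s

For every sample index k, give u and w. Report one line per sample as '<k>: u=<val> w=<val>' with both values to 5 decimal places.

0: u=-0.15845 w=7.68686
1: u=5.19312 w=9.37239
2: u=3.35952 w=3.55717
3: u=-2.35567 w=6.06930
4: u=5.07300 w=-0.21783

k=0: b·v=11.6×1.563=18.13080; √(2b)=4.81664; u=(18.13080+(-18.894))/4.81664=-0.15845, w=(18.13080−(-18.894))/4.81664=7.68686
k=1: b·v=11.6×3.024=35.07840; √(2b)=4.81664; u=(35.07840+(-10.065))/4.81664=5.19312, w=(35.07840−(-10.065))/4.81664=9.37239
k=2: b·v=11.6×1.436=16.65760; √(2b)=4.81664; u=(16.65760+(-0.476))/4.81664=3.35952, w=(16.65760−(-0.476))/4.81664=3.55717
k=3: b·v=11.6×0.771=8.94360; √(2b)=4.81664; u=(8.94360+(-20.29))/4.81664=-2.35567, w=(8.94360−(-20.29))/4.81664=6.06930
k=4: b·v=11.6×1.008=11.69280; √(2b)=4.81664; u=(11.69280+12.742)/4.81664=5.07300, w=(11.69280−12.742)/4.81664=-0.21783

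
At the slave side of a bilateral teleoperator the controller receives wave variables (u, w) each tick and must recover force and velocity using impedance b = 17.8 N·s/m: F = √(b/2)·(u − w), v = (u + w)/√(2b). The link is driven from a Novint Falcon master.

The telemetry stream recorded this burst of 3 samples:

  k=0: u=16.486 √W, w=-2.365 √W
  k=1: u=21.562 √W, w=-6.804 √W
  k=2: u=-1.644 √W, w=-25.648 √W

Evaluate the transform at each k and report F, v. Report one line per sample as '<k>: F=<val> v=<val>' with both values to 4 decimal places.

k=0: u−w=18.8510, u+w=14.1210; √(b/2)=2.9833, √(2b)=5.9666; F=2.9833×18.851=56.2379, v=14.1210/5.9666=2.3667
k=1: u−w=28.3660, u+w=14.7580; √(b/2)=2.9833, √(2b)=5.9666; F=2.9833×28.366=84.6239, v=14.7580/5.9666=2.4734
k=2: u−w=24.0040, u+w=-27.2920; √(b/2)=2.9833, √(2b)=5.9666; F=2.9833×24.004=71.6108, v=-27.2920/5.9666=-4.5741

0: F=56.2379 v=2.3667
1: F=84.6239 v=2.4734
2: F=71.6108 v=-4.5741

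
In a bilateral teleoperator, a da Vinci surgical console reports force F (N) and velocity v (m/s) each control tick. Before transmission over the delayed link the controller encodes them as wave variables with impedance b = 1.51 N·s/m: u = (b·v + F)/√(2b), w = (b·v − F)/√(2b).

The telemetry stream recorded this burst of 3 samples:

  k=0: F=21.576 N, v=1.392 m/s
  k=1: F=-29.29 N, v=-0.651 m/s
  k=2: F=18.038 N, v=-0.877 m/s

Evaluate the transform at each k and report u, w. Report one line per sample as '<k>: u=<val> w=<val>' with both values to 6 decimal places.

0: u=13.625112 w=-11.206074
1: u=-17.420160 w=16.288842
2: u=9.617671 w=-11.141734

k=0: b·v=1.51×1.392=2.101920; √(2b)=1.737815; u=(2.101920+21.576)/1.737815=13.625112, w=(2.101920−21.576)/1.737815=-11.206074
k=1: b·v=1.51×(-0.651)=-0.983010; √(2b)=1.737815; u=(-0.983010+(-29.29))/1.737815=-17.420160, w=(-0.983010−(-29.29))/1.737815=16.288842
k=2: b·v=1.51×(-0.877)=-1.324270; √(2b)=1.737815; u=(-1.324270+18.038)/1.737815=9.617671, w=(-1.324270−18.038)/1.737815=-11.141734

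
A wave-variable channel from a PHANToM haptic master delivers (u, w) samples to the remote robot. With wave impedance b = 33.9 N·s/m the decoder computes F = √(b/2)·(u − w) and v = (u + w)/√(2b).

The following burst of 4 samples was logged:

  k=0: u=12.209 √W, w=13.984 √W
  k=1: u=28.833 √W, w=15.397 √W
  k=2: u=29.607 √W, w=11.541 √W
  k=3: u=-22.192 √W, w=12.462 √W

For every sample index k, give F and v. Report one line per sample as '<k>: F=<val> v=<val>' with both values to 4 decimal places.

k=0: u−w=-1.7750, u+w=26.1930; √(b/2)=4.1170, √(2b)=8.2341; F=4.1170×(-1.775)=-7.3077, v=26.1930/8.2341=3.1810
k=1: u−w=13.4360, u+w=44.2300; √(b/2)=4.1170, √(2b)=8.2341; F=4.1170×13.436=55.3165, v=44.2300/8.2341=5.3716
k=2: u−w=18.0660, u+w=41.1480; √(b/2)=4.1170, √(2b)=8.2341; F=4.1170×18.066=74.3784, v=41.1480/8.2341=4.9973
k=3: u−w=-34.6540, u+w=-9.7300; √(b/2)=4.1170, √(2b)=8.2341; F=4.1170×(-34.654)=-142.6718, v=-9.7300/8.2341=-1.1817

0: F=-7.3077 v=3.1810
1: F=55.3165 v=5.3716
2: F=74.3784 v=4.9973
3: F=-142.6718 v=-1.1817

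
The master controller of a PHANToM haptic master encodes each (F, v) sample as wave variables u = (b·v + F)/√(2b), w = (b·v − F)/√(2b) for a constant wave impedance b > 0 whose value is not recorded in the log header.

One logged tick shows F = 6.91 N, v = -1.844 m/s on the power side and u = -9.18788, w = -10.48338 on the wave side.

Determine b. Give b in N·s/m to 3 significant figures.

u + w = -19.67126;  u + w = √(2b)·v, so √(2b) = -19.67126/(-1.844) = 10.66771.
b = (√(2b))²/2 = 113.80007/2 = 56.90003.
(Check via u − w = 2F/√(2b): u − w = 1.29550, 2F/√(2b) = 1.29550.)

b = 56.9 N·s/m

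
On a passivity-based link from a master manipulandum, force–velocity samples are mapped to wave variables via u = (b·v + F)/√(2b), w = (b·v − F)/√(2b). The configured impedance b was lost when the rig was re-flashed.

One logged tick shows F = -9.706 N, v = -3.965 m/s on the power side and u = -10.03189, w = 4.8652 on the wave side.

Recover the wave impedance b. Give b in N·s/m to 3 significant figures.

u + w = -5.16669;  u + w = √(2b)·v, so √(2b) = -5.16669/(-3.965) = 1.30307.
b = (√(2b))²/2 = 1.69800/2 = 0.84900.
(Check via u − w = 2F/√(2b): u − w = -14.89709, 2F/√(2b) = -14.89708.)

b = 0.849 N·s/m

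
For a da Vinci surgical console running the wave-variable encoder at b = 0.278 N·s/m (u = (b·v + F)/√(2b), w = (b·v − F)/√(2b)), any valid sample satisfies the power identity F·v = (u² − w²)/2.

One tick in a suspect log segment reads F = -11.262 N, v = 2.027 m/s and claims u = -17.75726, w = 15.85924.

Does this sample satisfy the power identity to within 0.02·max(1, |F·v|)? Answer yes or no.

no

F·v = (-11.262)×2.027 = -22.82807 W.
(u² − w²)/2 = (315.32028 − 251.51549)/2 = 31.90239 W.
|Δ| = 54.73047;  2% of max(1, |F·v|) = 0.45656.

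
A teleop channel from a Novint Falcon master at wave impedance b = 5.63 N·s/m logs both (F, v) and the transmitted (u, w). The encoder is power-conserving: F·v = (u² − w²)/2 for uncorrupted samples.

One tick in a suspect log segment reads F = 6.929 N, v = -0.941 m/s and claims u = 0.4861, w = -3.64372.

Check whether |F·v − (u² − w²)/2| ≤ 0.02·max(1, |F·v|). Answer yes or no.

yes

F·v = 6.929×(-0.941) = -6.52019 W.
(u² − w²)/2 = (0.23629 − 13.27670)/2 = -6.52020 W.
|Δ| = 0.00001;  2% of max(1, |F·v|) = 0.13040.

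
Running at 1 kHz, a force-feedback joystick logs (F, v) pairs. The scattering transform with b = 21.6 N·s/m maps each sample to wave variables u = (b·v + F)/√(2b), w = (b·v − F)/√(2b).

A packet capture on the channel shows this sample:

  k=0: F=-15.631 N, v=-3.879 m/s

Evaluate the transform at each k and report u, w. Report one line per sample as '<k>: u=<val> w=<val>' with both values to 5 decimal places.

0: u=-15.12588 w=-10.36951

k=0: b·v=21.6×(-3.879)=-83.78640; √(2b)=6.57267; u=(-83.78640+(-15.631))/6.57267=-15.12588, w=(-83.78640−(-15.631))/6.57267=-10.36951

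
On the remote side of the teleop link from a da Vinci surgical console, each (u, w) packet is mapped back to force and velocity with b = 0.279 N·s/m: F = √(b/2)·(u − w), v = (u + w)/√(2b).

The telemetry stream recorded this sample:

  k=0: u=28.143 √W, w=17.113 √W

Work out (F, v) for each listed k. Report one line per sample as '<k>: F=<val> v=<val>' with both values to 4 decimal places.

0: F=4.1197 v=60.5842

k=0: u−w=11.0300, u+w=45.2560; √(b/2)=0.3735, √(2b)=0.7470; F=0.3735×11.03=4.1197, v=45.2560/0.7470=60.5842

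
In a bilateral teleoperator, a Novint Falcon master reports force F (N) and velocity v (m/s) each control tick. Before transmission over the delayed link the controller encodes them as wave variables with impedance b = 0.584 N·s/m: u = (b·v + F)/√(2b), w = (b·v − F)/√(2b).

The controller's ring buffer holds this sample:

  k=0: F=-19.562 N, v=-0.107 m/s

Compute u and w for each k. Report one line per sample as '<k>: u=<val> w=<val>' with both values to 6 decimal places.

k=0: b·v=0.584×(-0.107)=-0.062488; √(2b)=1.080740; u=(-0.062488+(-19.562))/1.080740=-18.158372, w=(-0.062488−(-19.562))/1.080740=18.042733

0: u=-18.158372 w=18.042733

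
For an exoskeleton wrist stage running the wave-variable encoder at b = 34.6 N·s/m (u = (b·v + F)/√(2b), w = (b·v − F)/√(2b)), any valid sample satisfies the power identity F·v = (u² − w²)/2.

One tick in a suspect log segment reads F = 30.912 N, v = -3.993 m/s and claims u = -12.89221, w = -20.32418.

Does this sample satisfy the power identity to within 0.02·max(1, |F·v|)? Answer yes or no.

F·v = 30.912×(-3.993) = -123.43162 W.
(u² − w²)/2 = (166.20908 − 413.07229)/2 = -123.43161 W.
|Δ| = 0.00001;  2% of max(1, |F·v|) = 2.46863.

yes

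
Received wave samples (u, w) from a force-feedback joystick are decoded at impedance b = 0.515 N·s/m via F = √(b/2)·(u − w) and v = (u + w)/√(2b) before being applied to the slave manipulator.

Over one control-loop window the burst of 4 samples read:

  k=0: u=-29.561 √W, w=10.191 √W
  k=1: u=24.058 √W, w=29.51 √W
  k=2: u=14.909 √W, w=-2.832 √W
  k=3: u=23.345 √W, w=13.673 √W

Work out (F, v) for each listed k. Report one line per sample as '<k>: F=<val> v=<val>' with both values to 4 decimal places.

0: F=-20.1719 v=-19.0858
1: F=-2.7666 v=52.7821
2: F=9.0026 v=11.8998
3: F=4.9080 v=36.4749

k=0: u−w=-39.7520, u+w=-19.3700; √(b/2)=0.5074, √(2b)=1.0149; F=0.5074×(-39.752)=-20.1719, v=-19.3700/1.0149=-19.0858
k=1: u−w=-5.4520, u+w=53.5680; √(b/2)=0.5074, √(2b)=1.0149; F=0.5074×(-5.452)=-2.7666, v=53.5680/1.0149=52.7821
k=2: u−w=17.7410, u+w=12.0770; √(b/2)=0.5074, √(2b)=1.0149; F=0.5074×17.741=9.0026, v=12.0770/1.0149=11.8998
k=3: u−w=9.6720, u+w=37.0180; √(b/2)=0.5074, √(2b)=1.0149; F=0.5074×9.672=4.9080, v=37.0180/1.0149=36.4749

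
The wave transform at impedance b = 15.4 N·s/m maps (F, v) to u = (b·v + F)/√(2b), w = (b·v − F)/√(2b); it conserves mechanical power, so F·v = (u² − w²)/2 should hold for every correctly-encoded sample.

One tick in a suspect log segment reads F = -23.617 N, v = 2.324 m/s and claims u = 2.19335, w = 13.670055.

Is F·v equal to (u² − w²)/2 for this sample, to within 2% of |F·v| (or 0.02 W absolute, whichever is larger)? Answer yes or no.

F·v = (-23.617)×2.324 = -54.885908 W.
(u² − w²)/2 = (4.810784 − 186.870404)/2 = -91.029810 W.
|Δ| = 36.143902;  2% of max(1, |F·v|) = 1.097718.

no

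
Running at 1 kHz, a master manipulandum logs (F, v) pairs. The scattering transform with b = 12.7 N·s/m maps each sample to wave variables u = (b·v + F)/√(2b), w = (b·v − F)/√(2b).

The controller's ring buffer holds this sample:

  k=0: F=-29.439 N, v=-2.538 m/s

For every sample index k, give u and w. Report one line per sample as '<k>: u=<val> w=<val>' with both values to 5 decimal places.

0: u=-12.23681 w=-0.55430

k=0: b·v=12.7×(-2.538)=-32.23260; √(2b)=5.03984; u=(-32.23260+(-29.439))/5.03984=-12.23681, w=(-32.23260−(-29.439))/5.03984=-0.55430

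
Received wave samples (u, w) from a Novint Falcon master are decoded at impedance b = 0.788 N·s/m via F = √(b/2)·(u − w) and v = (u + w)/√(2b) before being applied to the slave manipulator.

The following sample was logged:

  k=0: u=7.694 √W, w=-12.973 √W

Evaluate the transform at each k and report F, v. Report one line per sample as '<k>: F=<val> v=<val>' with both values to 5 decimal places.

k=0: u−w=20.66700, u+w=-5.27900; √(b/2)=0.62769, √(2b)=1.25539; F=0.62769×20.667=12.97256, v=-5.27900/1.25539=-4.20507

0: F=12.97256 v=-4.20507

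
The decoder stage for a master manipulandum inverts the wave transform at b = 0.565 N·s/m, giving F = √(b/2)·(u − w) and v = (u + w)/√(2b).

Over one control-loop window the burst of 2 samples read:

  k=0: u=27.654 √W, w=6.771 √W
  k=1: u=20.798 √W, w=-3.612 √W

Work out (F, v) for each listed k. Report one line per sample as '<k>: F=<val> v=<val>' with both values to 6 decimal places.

0: F=11.099467 v=32.384316
1: F=12.974093 v=16.167229

k=0: u−w=20.883000, u+w=34.425000; √(b/2)=0.531507, √(2b)=1.063015; F=0.531507×20.883=11.099467, v=34.425000/1.063015=32.384316
k=1: u−w=24.410000, u+w=17.186000; √(b/2)=0.531507, √(2b)=1.063015; F=0.531507×24.41=12.974093, v=17.186000/1.063015=16.167229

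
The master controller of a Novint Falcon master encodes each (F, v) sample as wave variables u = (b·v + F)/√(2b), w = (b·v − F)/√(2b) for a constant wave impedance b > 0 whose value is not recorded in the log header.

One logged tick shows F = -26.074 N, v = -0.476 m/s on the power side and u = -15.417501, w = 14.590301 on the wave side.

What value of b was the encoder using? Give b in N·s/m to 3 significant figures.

b = 1.51 N·s/m

u + w = -0.827200;  u + w = √(2b)·v, so √(2b) = -0.827200/(-0.476) = 1.737815.
b = (√(2b))²/2 = 3.020001/2 = 1.510001.
(Check via u − w = 2F/√(2b): u − w = -30.007802, 2F/√(2b) = -30.007795.)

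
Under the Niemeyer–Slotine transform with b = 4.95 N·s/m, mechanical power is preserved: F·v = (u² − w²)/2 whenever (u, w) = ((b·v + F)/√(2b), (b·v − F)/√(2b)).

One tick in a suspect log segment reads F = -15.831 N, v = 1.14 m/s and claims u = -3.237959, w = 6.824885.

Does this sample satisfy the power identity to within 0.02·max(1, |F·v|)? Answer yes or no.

yes

F·v = (-15.831)×1.14 = -18.047340 W.
(u² − w²)/2 = (10.484378 − 46.579055)/2 = -18.047338 W.
|Δ| = 0.000002;  2% of max(1, |F·v|) = 0.360947.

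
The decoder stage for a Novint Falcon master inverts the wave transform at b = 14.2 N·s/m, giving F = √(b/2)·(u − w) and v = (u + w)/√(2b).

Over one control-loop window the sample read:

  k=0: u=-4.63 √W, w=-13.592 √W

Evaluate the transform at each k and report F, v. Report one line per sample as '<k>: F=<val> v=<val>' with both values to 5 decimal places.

k=0: u−w=8.96200, u+w=-18.22200; √(b/2)=2.66458, √(2b)=5.32917; F=2.66458×8.962=23.87999, v=-18.22200/5.32917=-3.41930

0: F=23.87999 v=-3.41930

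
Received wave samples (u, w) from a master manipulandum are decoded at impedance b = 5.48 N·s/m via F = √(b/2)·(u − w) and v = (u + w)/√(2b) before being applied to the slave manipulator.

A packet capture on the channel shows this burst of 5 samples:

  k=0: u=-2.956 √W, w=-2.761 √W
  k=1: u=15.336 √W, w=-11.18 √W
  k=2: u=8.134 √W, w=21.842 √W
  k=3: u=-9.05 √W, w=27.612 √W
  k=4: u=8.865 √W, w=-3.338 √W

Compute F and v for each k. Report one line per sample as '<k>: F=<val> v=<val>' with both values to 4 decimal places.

0: F=-0.3228 v=-1.7269
1: F=43.8918 v=1.2554
2: F=-22.6908 v=9.0546
3: F=-60.6864 v=5.6069
4: F=20.1996 v=1.6695

k=0: u−w=-0.1950, u+w=-5.7170; √(b/2)=1.6553, √(2b)=3.3106; F=1.6553×(-0.195)=-0.3228, v=-5.7170/3.3106=-1.7269
k=1: u−w=26.5160, u+w=4.1560; √(b/2)=1.6553, √(2b)=3.3106; F=1.6553×26.516=43.8918, v=4.1560/3.3106=1.2554
k=2: u−w=-13.7080, u+w=29.9760; √(b/2)=1.6553, √(2b)=3.3106; F=1.6553×(-13.708)=-22.6908, v=29.9760/3.3106=9.0546
k=3: u−w=-36.6620, u+w=18.5620; √(b/2)=1.6553, √(2b)=3.3106; F=1.6553×(-36.662)=-60.6864, v=18.5620/3.3106=5.6069
k=4: u−w=12.2030, u+w=5.5270; √(b/2)=1.6553, √(2b)=3.3106; F=1.6553×12.203=20.1996, v=5.5270/3.3106=1.6695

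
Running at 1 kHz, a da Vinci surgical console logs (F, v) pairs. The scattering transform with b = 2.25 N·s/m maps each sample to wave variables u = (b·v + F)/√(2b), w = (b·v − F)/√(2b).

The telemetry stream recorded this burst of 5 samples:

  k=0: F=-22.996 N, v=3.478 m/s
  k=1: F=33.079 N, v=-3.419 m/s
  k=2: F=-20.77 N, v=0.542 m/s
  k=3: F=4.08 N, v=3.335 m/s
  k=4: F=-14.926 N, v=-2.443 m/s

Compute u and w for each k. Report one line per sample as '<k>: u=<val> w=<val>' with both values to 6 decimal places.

0: u=-7.151442 w=14.529394
1: u=11.967193 w=-19.219987
2: u=-9.216194 w=10.365950
3: u=5.460632 w=1.613971
4: u=-9.627377 w=4.444991

k=0: b·v=2.25×3.478=7.825500; √(2b)=2.121320; u=(7.825500+(-22.996))/2.121320=-7.151442, w=(7.825500−(-22.996))/2.121320=14.529394
k=1: b·v=2.25×(-3.419)=-7.692750; √(2b)=2.121320; u=(-7.692750+33.079)/2.121320=11.967193, w=(-7.692750−33.079)/2.121320=-19.219987
k=2: b·v=2.25×0.542=1.219500; √(2b)=2.121320; u=(1.219500+(-20.77))/2.121320=-9.216194, w=(1.219500−(-20.77))/2.121320=10.365950
k=3: b·v=2.25×3.335=7.503750; √(2b)=2.121320; u=(7.503750+4.08)/2.121320=5.460632, w=(7.503750−4.08)/2.121320=1.613971
k=4: b·v=2.25×(-2.443)=-5.496750; √(2b)=2.121320; u=(-5.496750+(-14.926))/2.121320=-9.627377, w=(-5.496750−(-14.926))/2.121320=4.444991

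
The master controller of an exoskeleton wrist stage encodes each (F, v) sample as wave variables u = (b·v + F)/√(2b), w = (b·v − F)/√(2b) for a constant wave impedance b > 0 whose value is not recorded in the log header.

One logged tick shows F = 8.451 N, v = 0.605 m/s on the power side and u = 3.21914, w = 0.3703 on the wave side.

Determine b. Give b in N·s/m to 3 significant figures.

u + w = 3.5894;  u + w = √(2b)·v, so √(2b) = 3.5894/0.605 = 5.9330.
b = (√(2b))²/2 = 35.2000/2 = 17.6000.
(Check via u − w = 2F/√(2b): u − w = 2.8488, 2F/√(2b) = 2.8488.)

b = 17.6 N·s/m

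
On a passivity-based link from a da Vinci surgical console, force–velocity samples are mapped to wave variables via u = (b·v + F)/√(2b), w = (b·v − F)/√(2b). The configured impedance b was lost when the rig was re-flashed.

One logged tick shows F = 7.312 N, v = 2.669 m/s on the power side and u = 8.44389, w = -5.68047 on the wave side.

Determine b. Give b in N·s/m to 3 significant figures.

b = 0.536 N·s/m

u + w = 2.7634;  u + w = √(2b)·v, so √(2b) = 2.7634/2.669 = 1.0354.
b = (√(2b))²/2 = 1.0720/2 = 0.5360.
(Check via u − w = 2F/√(2b): u − w = 14.1244, 2F/√(2b) = 14.1243.)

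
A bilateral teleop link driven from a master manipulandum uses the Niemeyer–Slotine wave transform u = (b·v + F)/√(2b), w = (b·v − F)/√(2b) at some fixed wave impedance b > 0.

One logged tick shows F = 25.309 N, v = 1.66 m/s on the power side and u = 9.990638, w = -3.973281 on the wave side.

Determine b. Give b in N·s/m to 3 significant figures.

b = 6.57 N·s/m

u + w = 6.017357;  u + w = √(2b)·v, so √(2b) = 6.017357/1.66 = 3.624914.
b = (√(2b))²/2 = 13.140000/2 = 6.570000.
(Check via u − w = 2F/√(2b): u − w = 13.963919, 2F/√(2b) = 13.963918.)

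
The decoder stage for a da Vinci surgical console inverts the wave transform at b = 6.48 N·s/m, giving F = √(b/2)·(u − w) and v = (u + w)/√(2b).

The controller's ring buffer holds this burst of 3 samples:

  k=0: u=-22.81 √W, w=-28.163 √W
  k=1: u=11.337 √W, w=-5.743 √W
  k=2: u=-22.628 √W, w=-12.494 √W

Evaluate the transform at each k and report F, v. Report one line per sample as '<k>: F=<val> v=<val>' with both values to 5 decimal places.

0: F=9.63540 v=-14.15917
1: F=30.74400 v=1.55389
2: F=-18.24120 v=-9.75611

k=0: u−w=5.35300, u+w=-50.97300; √(b/2)=1.80000, √(2b)=3.60000; F=1.80000×5.353=9.63540, v=-50.97300/3.60000=-14.15917
k=1: u−w=17.08000, u+w=5.59400; √(b/2)=1.80000, √(2b)=3.60000; F=1.80000×17.08=30.74400, v=5.59400/3.60000=1.55389
k=2: u−w=-10.13400, u+w=-35.12200; √(b/2)=1.80000, √(2b)=3.60000; F=1.80000×(-10.134)=-18.24120, v=-35.12200/3.60000=-9.75611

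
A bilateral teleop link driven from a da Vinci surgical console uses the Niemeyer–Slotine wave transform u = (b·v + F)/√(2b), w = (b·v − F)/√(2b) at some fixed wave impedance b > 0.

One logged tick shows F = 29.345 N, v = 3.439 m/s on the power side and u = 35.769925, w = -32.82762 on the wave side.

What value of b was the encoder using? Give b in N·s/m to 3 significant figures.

b = 0.366 N·s/m

u + w = 2.942305;  u + w = √(2b)·v, so √(2b) = 2.942305/3.439 = 0.855570.
b = (√(2b))²/2 = 0.732000/2 = 0.366000.
(Check via u − w = 2F/√(2b): u − w = 68.597545, 2F/√(2b) = 68.597549.)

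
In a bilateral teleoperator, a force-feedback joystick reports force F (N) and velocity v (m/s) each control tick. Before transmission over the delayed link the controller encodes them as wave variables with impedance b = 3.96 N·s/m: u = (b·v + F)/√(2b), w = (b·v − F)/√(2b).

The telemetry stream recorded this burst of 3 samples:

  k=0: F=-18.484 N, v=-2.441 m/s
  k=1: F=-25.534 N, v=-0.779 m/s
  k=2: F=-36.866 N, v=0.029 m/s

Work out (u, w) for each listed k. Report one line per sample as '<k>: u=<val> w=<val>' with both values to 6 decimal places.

0: u=-10.002795 w=3.133212
1: u=-10.169262 w=7.976962
2: u=-13.058956 w=13.140569

k=0: b·v=3.96×(-2.441)=-9.666360; √(2b)=2.814249; u=(-9.666360+(-18.484))/2.814249=-10.002795, w=(-9.666360−(-18.484))/2.814249=3.133212
k=1: b·v=3.96×(-0.779)=-3.084840; √(2b)=2.814249; u=(-3.084840+(-25.534))/2.814249=-10.169262, w=(-3.084840−(-25.534))/2.814249=7.976962
k=2: b·v=3.96×0.029=0.114840; √(2b)=2.814249; u=(0.114840+(-36.866))/2.814249=-13.058956, w=(0.114840−(-36.866))/2.814249=13.140569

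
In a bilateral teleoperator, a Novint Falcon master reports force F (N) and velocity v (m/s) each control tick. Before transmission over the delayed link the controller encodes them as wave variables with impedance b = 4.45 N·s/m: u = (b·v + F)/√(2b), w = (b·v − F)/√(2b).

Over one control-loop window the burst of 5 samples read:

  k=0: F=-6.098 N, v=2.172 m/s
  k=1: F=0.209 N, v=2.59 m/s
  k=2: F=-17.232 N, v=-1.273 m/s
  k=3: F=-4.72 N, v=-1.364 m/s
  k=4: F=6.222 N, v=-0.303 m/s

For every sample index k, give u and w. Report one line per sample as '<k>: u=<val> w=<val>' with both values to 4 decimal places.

k=0: b·v=4.45×2.172=9.6654; √(2b)=2.9833; u=(9.6654+(-6.098))/2.9833=1.1958, w=(9.6654−(-6.098))/2.9833=5.2839
k=1: b·v=4.45×2.59=11.5255; √(2b)=2.9833; u=(11.5255+0.209)/2.9833=3.9334, w=(11.5255−0.209)/2.9833=3.7933
k=2: b·v=4.45×(-1.273)=-5.6648; √(2b)=2.9833; u=(-5.6648+(-17.232))/2.9833=-7.6750, w=(-5.6648−(-17.232))/2.9833=3.8773
k=3: b·v=4.45×(-1.364)=-6.0698; √(2b)=2.9833; u=(-6.0698+(-4.72))/2.9833=-3.6167, w=(-6.0698−(-4.72))/2.9833=-0.4525
k=4: b·v=4.45×(-0.303)=-1.3483; √(2b)=2.9833; u=(-1.3483+6.222)/2.9833=1.6337, w=(-1.3483−6.222)/2.9833=-2.5376

0: u=1.1958 w=5.2839
1: u=3.9334 w=3.7933
2: u=-7.6750 w=3.8773
3: u=-3.6167 w=-0.4525
4: u=1.6337 w=-2.5376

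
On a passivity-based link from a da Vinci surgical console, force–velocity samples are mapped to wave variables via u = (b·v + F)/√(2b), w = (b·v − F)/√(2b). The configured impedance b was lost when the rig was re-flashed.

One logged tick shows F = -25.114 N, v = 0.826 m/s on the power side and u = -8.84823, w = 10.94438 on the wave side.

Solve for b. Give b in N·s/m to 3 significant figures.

b = 3.22 N·s/m

u + w = 2.0962;  u + w = √(2b)·v, so √(2b) = 2.0962/0.826 = 2.5377.
b = (√(2b))²/2 = 6.4400/2 = 3.2200.
(Check via u − w = 2F/√(2b): u − w = -19.7926, 2F/√(2b) = -19.7926.)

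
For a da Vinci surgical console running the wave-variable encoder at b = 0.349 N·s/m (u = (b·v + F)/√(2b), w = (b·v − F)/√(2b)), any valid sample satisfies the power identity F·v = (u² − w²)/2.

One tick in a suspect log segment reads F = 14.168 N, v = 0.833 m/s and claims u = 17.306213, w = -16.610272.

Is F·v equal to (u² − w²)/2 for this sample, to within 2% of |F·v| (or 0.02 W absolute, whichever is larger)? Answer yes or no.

F·v = 14.168×0.833 = 11.801944 W.
(u² − w²)/2 = (299.505008 − 275.901136)/2 = 11.801936 W.
|Δ| = 0.000008;  2% of max(1, |F·v|) = 0.236039.

yes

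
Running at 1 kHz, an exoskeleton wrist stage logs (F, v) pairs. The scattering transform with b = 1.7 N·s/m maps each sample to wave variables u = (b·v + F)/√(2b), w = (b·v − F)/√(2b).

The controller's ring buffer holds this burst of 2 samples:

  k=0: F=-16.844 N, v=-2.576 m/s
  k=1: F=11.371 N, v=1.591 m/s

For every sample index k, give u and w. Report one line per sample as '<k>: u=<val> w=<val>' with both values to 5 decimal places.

0: u=-11.50990 w=6.75999
1: u=7.63362 w=-4.69996

k=0: b·v=1.7×(-2.576)=-4.37920; √(2b)=1.84391; u=(-4.37920+(-16.844))/1.84391=-11.50990, w=(-4.37920−(-16.844))/1.84391=6.75999
k=1: b·v=1.7×1.591=2.70470; √(2b)=1.84391; u=(2.70470+11.371)/1.84391=7.63362, w=(2.70470−11.371)/1.84391=-4.69996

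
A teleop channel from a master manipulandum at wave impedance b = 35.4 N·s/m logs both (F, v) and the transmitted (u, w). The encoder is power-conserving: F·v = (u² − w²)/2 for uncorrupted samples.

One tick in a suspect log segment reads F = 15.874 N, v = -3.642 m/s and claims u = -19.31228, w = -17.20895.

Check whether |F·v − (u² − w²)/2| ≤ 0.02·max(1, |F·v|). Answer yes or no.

F·v = 15.874×(-3.642) = -57.81311 W.
(u² − w²)/2 = (372.96416 − 296.14796)/2 = 38.40810 W.
|Δ| = 96.22121;  2% of max(1, |F·v|) = 1.15626.

no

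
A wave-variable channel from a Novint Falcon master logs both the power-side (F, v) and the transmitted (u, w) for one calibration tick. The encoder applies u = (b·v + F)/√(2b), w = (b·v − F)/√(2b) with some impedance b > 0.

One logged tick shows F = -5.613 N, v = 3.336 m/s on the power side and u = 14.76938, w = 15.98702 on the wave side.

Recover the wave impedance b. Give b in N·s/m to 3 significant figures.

b = 42.5 N·s/m

u + w = 30.75640;  u + w = √(2b)·v, so √(2b) = 30.75640/3.336 = 9.21954.
b = (√(2b))²/2 = 85.00000/2 = 42.50000.
(Check via u − w = 2F/√(2b): u − w = -1.21764, 2F/√(2b) = -1.21763.)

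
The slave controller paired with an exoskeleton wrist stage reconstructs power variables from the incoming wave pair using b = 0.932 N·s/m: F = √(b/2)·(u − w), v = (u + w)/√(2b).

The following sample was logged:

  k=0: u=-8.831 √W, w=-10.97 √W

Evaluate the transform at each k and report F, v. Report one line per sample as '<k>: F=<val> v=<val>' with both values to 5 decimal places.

0: F=1.46017 v=-14.50321

k=0: u−w=2.13900, u+w=-19.80100; √(b/2)=0.68264, √(2b)=1.36528; F=0.68264×2.139=1.46017, v=-19.80100/1.36528=-14.50321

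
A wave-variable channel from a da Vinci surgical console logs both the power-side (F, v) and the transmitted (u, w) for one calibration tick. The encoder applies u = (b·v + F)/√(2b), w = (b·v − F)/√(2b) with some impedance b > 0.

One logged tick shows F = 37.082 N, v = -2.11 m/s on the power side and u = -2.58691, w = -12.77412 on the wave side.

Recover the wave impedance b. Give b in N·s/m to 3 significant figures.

u + w = -15.36103;  u + w = √(2b)·v, so √(2b) = -15.36103/(-2.11) = 7.28011.
b = (√(2b))²/2 = 52.99999/2 = 26.49999.
(Check via u − w = 2F/√(2b): u − w = 10.18721, 2F/√(2b) = 10.18721.)

b = 26.5 N·s/m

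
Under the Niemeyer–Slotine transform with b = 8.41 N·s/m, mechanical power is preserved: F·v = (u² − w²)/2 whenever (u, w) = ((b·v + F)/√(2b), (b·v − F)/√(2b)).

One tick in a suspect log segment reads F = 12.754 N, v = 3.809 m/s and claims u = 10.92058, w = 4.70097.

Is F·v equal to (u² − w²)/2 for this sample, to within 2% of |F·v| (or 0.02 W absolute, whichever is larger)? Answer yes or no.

yes

F·v = 12.754×3.809 = 48.5800 W.
(u² − w²)/2 = (119.2591 − 22.0991)/2 = 48.5800 W.
|Δ| = 0.0000;  2% of max(1, |F·v|) = 0.9716.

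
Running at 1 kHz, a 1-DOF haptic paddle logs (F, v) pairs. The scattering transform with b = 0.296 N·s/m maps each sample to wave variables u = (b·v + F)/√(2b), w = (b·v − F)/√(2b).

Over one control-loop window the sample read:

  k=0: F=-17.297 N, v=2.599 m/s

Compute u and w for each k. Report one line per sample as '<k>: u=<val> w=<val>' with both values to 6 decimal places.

k=0: b·v=0.296×2.599=0.769304; √(2b)=0.769415; u=(0.769304+(-17.297))/0.769415=-21.480850, w=(0.769304−(-17.297))/0.769415=23.480561

0: u=-21.480850 w=23.480561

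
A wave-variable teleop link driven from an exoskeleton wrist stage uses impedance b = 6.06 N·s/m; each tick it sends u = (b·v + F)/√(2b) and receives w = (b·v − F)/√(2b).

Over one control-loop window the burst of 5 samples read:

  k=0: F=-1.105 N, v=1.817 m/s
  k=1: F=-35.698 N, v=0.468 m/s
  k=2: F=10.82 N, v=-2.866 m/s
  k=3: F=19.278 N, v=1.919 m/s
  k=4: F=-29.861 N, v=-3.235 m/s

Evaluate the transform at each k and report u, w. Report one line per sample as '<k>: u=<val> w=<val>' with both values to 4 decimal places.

0: u=2.8454 w=3.4802
1: u=-9.4393 w=11.0686
2: u=-1.8809 w=-8.0968
3: u=8.8778 w=-2.1971
4: u=-14.2085 w=2.9462

k=0: b·v=6.06×1.817=11.0110; √(2b)=3.4814; u=(11.0110+(-1.105))/3.4814=2.8454, w=(11.0110−(-1.105))/3.4814=3.4802
k=1: b·v=6.06×0.468=2.8361; √(2b)=3.4814; u=(2.8361+(-35.698))/3.4814=-9.4393, w=(2.8361−(-35.698))/3.4814=11.0686
k=2: b·v=6.06×(-2.866)=-17.3680; √(2b)=3.4814; u=(-17.3680+10.82)/3.4814=-1.8809, w=(-17.3680−10.82)/3.4814=-8.0968
k=3: b·v=6.06×1.919=11.6291; √(2b)=3.4814; u=(11.6291+19.278)/3.4814=8.8778, w=(11.6291−19.278)/3.4814=-2.1971
k=4: b·v=6.06×(-3.235)=-19.6041; √(2b)=3.4814; u=(-19.6041+(-29.861))/3.4814=-14.2085, w=(-19.6041−(-29.861))/3.4814=2.9462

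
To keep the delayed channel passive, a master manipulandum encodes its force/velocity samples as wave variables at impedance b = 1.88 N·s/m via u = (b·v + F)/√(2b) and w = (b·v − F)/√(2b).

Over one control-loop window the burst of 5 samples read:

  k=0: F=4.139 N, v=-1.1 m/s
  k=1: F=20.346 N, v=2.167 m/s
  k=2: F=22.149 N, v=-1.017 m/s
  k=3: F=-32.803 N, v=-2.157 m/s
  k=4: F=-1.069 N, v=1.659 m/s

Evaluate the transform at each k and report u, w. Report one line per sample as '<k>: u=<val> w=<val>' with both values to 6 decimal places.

k=0: b·v=1.88×(-1.1)=-2.068000; √(2b)=1.939072; u=(-2.068000+4.139)/1.939072=1.068037, w=(-2.068000−4.139)/1.939072=-3.201016
k=1: b·v=1.88×2.167=4.073960; √(2b)=1.939072; u=(4.073960+20.346)/1.939072=12.593633, w=(4.073960−20.346)/1.939072=-8.391664
k=2: b·v=1.88×(-1.017)=-1.911960; √(2b)=1.939072; u=(-1.911960+22.149)/1.939072=10.436457, w=(-1.911960−22.149)/1.939072=-12.408493
k=3: b·v=1.88×(-2.157)=-4.055160; √(2b)=1.939072; u=(-4.055160+(-32.803))/1.939072=-19.008145, w=(-4.055160−(-32.803))/1.939072=14.825566
k=4: b·v=1.88×1.659=3.118920; √(2b)=1.939072; u=(3.118920+(-1.069))/1.939072=1.057166, w=(3.118920−(-1.069))/1.939072=2.159755

0: u=1.068037 w=-3.201016
1: u=12.593633 w=-8.391664
2: u=10.436457 w=-12.408493
3: u=-19.008145 w=14.825566
4: u=1.057166 w=2.159755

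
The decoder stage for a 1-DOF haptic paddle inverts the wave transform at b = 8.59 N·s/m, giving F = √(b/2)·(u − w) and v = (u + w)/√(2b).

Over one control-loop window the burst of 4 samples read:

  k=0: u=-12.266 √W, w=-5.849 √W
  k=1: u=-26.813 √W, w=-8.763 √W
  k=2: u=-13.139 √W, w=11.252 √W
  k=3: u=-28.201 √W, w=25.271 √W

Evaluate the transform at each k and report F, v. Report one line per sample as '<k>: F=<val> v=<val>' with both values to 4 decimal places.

0: F=-13.2988 v=-4.3705
1: F=-37.4075 v=-8.5831
2: F=-50.5488 v=-0.4553
3: F=-110.8174 v=-0.7069

k=0: u−w=-6.4170, u+w=-18.1150; √(b/2)=2.0724, √(2b)=4.1449; F=2.0724×(-6.417)=-13.2988, v=-18.1150/4.1449=-4.3705
k=1: u−w=-18.0500, u+w=-35.5760; √(b/2)=2.0724, √(2b)=4.1449; F=2.0724×(-18.05)=-37.4075, v=-35.5760/4.1449=-8.5831
k=2: u−w=-24.3910, u+w=-1.8870; √(b/2)=2.0724, √(2b)=4.1449; F=2.0724×(-24.391)=-50.5488, v=-1.8870/4.1449=-0.4553
k=3: u−w=-53.4720, u+w=-2.9300; √(b/2)=2.0724, √(2b)=4.1449; F=2.0724×(-53.472)=-110.8174, v=-2.9300/4.1449=-0.7069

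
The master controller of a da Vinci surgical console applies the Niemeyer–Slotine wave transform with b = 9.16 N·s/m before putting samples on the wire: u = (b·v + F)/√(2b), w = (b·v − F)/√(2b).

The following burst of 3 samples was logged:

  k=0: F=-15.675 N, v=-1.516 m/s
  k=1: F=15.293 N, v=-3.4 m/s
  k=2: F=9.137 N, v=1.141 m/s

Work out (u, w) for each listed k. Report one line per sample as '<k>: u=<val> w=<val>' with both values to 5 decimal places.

k=0: b·v=9.16×(-1.516)=-13.88656; √(2b)=4.28019; u=(-13.88656+(-15.675))/4.28019=-6.90660, w=(-13.88656−(-15.675))/4.28019=0.41784
k=1: b·v=9.16×(-3.4)=-31.14400; √(2b)=4.28019; u=(-31.14400+15.293)/4.28019=-3.70334, w=(-31.14400−15.293)/4.28019=-10.84929
k=2: b·v=9.16×1.141=10.45156; √(2b)=4.28019; u=(10.45156+9.137)/4.28019=4.57657, w=(10.45156−9.137)/4.28019=0.30713

0: u=-6.90660 w=0.41784
1: u=-3.70334 w=-10.84929
2: u=4.57657 w=0.30713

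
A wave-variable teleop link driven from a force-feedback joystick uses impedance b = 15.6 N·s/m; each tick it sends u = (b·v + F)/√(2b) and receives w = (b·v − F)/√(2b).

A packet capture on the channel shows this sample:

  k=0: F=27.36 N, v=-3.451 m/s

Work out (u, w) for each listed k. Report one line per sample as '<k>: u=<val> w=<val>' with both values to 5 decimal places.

0: u=-4.73989 w=-14.53634

k=0: b·v=15.6×(-3.451)=-53.83560; √(2b)=5.58570; u=(-53.83560+27.36)/5.58570=-4.73989, w=(-53.83560−27.36)/5.58570=-14.53634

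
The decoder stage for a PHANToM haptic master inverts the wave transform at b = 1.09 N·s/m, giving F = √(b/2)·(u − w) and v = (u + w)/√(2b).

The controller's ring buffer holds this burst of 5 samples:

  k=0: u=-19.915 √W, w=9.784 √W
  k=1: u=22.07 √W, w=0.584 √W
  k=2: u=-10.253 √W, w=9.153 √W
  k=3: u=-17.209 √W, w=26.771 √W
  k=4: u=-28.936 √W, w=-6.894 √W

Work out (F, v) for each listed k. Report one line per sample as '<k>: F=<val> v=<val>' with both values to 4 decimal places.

k=0: u−w=-29.6990, u+w=-10.1310; √(b/2)=0.7382, √(2b)=1.4765; F=0.7382×(-29.699)=-21.9250, v=-10.1310/1.4765=-6.8616
k=1: u−w=21.4860, u+w=22.6540; √(b/2)=0.7382, √(2b)=1.4765; F=0.7382×21.486=15.8618, v=22.6540/1.4765=15.3432
k=2: u−w=-19.4060, u+w=-1.1000; √(b/2)=0.7382, √(2b)=1.4765; F=0.7382×(-19.406)=-14.3263, v=-1.1000/1.4765=-0.7450
k=3: u−w=-43.9800, u+w=9.5620; √(b/2)=0.7382, √(2b)=1.4765; F=0.7382×(-43.98)=-32.4678, v=9.5620/1.4765=6.4762
k=4: u−w=-22.0420, u+w=-35.8300; √(b/2)=0.7382, √(2b)=1.4765; F=0.7382×(-22.042)=-16.2723, v=-35.8300/1.4765=-24.2671

0: F=-21.9250 v=-6.8616
1: F=15.8618 v=15.3432
2: F=-14.3263 v=-0.7450
3: F=-32.4678 v=6.4762
4: F=-16.2723 v=-24.2671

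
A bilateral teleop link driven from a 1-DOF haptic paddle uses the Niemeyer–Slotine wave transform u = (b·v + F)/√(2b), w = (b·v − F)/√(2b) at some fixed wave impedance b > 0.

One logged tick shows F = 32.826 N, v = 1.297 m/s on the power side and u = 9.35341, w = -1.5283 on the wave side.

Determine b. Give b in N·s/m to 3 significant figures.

b = 18.2 N·s/m

u + w = 7.82511;  u + w = √(2b)·v, so √(2b) = 7.82511/1.297 = 6.03324.
b = (√(2b))²/2 = 36.39996/2 = 18.19998.
(Check via u − w = 2F/√(2b): u − w = 10.88171, 2F/√(2b) = 10.88172.)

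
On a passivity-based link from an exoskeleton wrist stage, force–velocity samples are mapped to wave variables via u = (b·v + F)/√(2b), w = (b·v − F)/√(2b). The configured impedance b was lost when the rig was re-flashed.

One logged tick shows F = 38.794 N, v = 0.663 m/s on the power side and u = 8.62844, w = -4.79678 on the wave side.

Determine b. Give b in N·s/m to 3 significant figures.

b = 16.7 N·s/m

u + w = 3.8317;  u + w = √(2b)·v, so √(2b) = 3.8317/0.663 = 5.7793.
b = (√(2b))²/2 = 33.4000/2 = 16.7000.
(Check via u − w = 2F/√(2b): u − w = 13.4252, 2F/√(2b) = 13.4252.)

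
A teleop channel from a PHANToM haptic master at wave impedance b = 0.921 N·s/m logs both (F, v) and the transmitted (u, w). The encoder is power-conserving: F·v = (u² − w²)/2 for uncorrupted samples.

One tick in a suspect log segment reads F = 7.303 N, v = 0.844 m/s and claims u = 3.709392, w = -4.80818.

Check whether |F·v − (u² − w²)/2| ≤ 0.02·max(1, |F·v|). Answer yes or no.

F·v = 7.303×0.844 = 6.163732 W.
(u² − w²)/2 = (13.759589 − 23.118595)/2 = -4.679503 W.
|Δ| = 10.843235;  2% of max(1, |F·v|) = 0.123275.

no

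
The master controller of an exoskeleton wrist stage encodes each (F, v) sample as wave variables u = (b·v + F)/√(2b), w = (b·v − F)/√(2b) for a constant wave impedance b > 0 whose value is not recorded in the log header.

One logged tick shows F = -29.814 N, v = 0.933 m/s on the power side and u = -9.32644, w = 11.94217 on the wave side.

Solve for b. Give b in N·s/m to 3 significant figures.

u + w = 2.6157;  u + w = √(2b)·v, so √(2b) = 2.6157/0.933 = 2.8036.
b = (√(2b))²/2 = 7.8600/2 = 3.9300.
(Check via u − w = 2F/√(2b): u − w = -21.2686, 2F/√(2b) = -21.2686.)

b = 3.93 N·s/m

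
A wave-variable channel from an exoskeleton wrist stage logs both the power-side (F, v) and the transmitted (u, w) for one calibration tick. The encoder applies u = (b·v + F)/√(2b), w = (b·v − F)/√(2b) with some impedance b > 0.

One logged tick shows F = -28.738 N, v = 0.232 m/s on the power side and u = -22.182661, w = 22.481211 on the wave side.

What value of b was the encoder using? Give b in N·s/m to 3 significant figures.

b = 0.828 N·s/m

u + w = 0.298550;  u + w = √(2b)·v, so √(2b) = 0.298550/0.232 = 1.286853.
b = (√(2b))²/2 = 1.655992/2 = 0.827996.
(Check via u − w = 2F/√(2b): u − w = -44.663872, 2F/√(2b) = -44.663983.)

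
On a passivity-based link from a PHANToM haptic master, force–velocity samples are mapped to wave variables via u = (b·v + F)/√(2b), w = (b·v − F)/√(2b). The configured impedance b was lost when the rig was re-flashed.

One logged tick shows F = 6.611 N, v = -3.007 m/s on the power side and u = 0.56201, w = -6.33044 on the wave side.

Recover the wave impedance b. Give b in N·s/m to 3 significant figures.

u + w = -5.7684;  u + w = √(2b)·v, so √(2b) = -5.7684/(-3.007) = 1.9183.
b = (√(2b))²/2 = 3.6800/2 = 1.8400.
(Check via u − w = 2F/√(2b): u − w = 6.8925, 2F/√(2b) = 6.8924.)

b = 1.84 N·s/m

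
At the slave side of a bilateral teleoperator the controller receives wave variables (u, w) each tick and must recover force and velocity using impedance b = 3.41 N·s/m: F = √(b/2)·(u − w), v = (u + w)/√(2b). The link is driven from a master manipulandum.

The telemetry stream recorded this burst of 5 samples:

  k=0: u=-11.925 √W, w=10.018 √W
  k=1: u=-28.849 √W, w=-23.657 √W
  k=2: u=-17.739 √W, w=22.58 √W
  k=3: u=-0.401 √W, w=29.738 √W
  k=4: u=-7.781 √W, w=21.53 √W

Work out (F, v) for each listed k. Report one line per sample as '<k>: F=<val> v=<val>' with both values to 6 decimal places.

0: F=-28.652215 v=-0.730228
1: F=-6.779488 v=-20.105587
2: F=-52.646796 v=1.853715
3: F=-39.354195 v=11.233718
4: F=-38.273028 v=5.264764

k=0: u−w=-21.943000, u+w=-1.907000; √(b/2)=1.305756, √(2b)=2.611513; F=1.305756×(-21.943)=-28.652215, v=-1.907000/2.611513=-0.730228
k=1: u−w=-5.192000, u+w=-52.506000; √(b/2)=1.305756, √(2b)=2.611513; F=1.305756×(-5.192)=-6.779488, v=-52.506000/2.611513=-20.105587
k=2: u−w=-40.319000, u+w=4.841000; √(b/2)=1.305756, √(2b)=2.611513; F=1.305756×(-40.319)=-52.646796, v=4.841000/2.611513=1.853715
k=3: u−w=-30.139000, u+w=29.337000; √(b/2)=1.305756, √(2b)=2.611513; F=1.305756×(-30.139)=-39.354195, v=29.337000/2.611513=11.233718
k=4: u−w=-29.311000, u+w=13.749000; √(b/2)=1.305756, √(2b)=2.611513; F=1.305756×(-29.311)=-38.273028, v=13.749000/2.611513=5.264764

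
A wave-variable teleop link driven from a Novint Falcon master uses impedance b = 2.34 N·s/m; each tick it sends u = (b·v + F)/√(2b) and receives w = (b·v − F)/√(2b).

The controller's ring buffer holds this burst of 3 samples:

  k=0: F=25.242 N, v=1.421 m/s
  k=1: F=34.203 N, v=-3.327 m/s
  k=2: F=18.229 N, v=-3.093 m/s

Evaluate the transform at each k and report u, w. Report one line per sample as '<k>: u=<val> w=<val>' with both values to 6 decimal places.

0: u=13.205165 w=-10.131072
1: u=12.211642 w=-19.409043
2: u=5.080767 w=-11.771949

k=0: b·v=2.34×1.421=3.325140; √(2b)=2.163331; u=(3.325140+25.242)/2.163331=13.205165, w=(3.325140−25.242)/2.163331=-10.131072
k=1: b·v=2.34×(-3.327)=-7.785180; √(2b)=2.163331; u=(-7.785180+34.203)/2.163331=12.211642, w=(-7.785180−34.203)/2.163331=-19.409043
k=2: b·v=2.34×(-3.093)=-7.237620; √(2b)=2.163331; u=(-7.237620+18.229)/2.163331=5.080767, w=(-7.237620−18.229)/2.163331=-11.771949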